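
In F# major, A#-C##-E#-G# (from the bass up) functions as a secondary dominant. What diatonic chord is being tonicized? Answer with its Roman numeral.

The chord is a dominant seventh chord on A#.
A dominant resolves down a perfect fifth: A# → D#. In F# major, D# is scale degree 6, i.e. vi.

vi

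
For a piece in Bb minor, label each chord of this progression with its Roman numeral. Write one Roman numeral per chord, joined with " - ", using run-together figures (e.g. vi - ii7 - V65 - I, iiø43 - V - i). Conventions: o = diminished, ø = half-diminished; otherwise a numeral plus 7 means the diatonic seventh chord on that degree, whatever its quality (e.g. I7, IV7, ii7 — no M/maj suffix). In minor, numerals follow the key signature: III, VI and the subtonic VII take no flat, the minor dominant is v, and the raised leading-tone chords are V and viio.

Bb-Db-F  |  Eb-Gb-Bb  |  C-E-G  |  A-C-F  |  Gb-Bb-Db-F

i - iv - V/V - V6 - VI7

Bb-Db-F has root Bb, degree 1 in Bb minor, so i.
Eb-Gb-Bb: minor triad on Eb = scale degree 4 → iv.
C-E-G is the secondary dominant of V (major triad on C): V/V.
A-C-F: root F is the dominant; major triad there is V6.
Gb-Bb-Db-F has root Gb, degree 6 in Bb minor, so VI7.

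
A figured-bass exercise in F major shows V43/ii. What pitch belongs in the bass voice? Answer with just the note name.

A

The applied chord V43/ii is rooted on D: D-F#-A-C.
The figure 43 means second inversion — the fifth is in the bass.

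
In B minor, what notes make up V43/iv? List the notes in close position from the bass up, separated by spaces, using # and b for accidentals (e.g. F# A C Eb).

F# A B D#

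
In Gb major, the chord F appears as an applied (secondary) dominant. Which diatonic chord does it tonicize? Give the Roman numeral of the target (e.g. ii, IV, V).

The chord is a major triad on F.
A dominant resolves down a perfect fifth: F → Bb. In Gb major, Bb is scale degree 3, i.e. iii.

iii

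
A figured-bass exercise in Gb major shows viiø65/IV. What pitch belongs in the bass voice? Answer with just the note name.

The applied chord viiø65/IV is rooted on Bb: Bb-Db-Fb-Ab.
The figure 65 means first inversion — the third is in the bass.

Db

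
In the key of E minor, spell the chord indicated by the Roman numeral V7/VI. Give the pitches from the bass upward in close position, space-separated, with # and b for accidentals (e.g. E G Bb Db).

The slash means an applied dominant: we want the dominant of VI. In E minor, VI is C major, and its dominant is built on G.
Building a dominant seventh chord on G gives G-B-D-F.

G B D F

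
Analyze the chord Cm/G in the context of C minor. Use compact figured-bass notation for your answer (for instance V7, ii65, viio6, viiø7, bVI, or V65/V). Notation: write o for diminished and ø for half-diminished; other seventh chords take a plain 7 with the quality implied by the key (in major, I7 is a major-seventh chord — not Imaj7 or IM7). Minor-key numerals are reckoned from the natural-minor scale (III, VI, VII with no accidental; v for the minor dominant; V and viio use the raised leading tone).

Stacked in thirds the chord is C-Eb-G: a minor triad on C.
In C minor, C is the tonic; the diatonic minor triad there is i.
With G in the bass the chord is in second inversion, so the figured bass is 64.

i64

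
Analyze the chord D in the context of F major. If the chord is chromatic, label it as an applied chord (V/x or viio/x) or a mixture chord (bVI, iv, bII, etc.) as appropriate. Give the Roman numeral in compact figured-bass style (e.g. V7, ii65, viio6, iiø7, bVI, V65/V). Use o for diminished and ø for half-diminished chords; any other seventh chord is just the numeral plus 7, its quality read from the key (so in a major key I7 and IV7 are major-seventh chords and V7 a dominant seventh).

V/ii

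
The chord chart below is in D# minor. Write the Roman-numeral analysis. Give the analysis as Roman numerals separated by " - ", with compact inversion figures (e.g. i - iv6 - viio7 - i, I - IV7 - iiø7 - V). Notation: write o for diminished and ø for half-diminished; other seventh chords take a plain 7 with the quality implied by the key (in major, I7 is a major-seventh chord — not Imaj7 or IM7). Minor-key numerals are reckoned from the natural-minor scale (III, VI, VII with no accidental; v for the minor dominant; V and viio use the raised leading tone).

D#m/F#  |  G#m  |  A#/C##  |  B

i6 - iv - V6 - VI

D#m/F# has root D#, degree 1 in D# minor, so i6.
G#m: minor triad on G# = scale degree 4 → iv.
A#/C##: major triad on A# = scale degree 5 → V6.
B: major triad on B = scale degree 6 → VI.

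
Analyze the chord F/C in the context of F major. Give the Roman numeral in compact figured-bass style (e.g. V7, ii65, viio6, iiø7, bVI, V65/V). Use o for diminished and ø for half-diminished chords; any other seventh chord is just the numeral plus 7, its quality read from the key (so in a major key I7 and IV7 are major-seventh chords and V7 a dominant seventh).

I64

The pitches F-A-C form a major triad rooted on F.
In F major, F is the tonic; the diatonic major triad there is I.
With C in the bass the chord is in second inversion, so the figured bass is 64.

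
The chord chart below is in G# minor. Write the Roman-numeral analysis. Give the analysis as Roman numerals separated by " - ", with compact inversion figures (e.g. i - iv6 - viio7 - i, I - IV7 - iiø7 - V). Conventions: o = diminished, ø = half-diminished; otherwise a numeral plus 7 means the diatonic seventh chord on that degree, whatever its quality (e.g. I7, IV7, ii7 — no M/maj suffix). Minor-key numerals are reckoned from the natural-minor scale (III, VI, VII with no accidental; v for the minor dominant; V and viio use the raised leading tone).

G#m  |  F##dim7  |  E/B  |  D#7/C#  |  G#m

G#m has root G#, degree 1 in G# minor, so i.
F##dim7 has root F##, degree 7 in G# minor, so viio7.
E/B: major triad on E = scale degree 6 → VI64.
D#7/C#: root D# is the dominant; dominant seventh chord there is V42.
G#m: minor triad on G# = scale degree 1 → i.

i - viio7 - VI64 - V42 - i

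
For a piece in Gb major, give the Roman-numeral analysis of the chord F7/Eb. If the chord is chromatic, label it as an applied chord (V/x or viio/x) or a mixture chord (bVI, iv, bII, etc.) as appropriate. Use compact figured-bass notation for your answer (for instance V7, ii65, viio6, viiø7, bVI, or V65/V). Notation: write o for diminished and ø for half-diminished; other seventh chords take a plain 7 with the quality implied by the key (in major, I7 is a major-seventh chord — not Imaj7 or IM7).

The pitches F-A-C-Eb form a dominant seventh chord rooted on F.
F is not a diatonic chord root with this quality in Gb major, but it lies a perfect fifth above Bb (iii), so the chord functions as an applied dominant of iii.
With Eb in the bass the chord is in third inversion, so the figured bass is 42.

V42/iii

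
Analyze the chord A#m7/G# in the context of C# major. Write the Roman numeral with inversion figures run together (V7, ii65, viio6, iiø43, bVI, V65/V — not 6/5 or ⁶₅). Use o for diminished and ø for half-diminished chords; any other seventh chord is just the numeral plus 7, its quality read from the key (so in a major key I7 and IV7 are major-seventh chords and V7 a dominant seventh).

vi42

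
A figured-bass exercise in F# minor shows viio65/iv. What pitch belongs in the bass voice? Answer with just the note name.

The applied chord viio65/iv is rooted on A#: A#-C#-E-G.
The figure 65 means first inversion — the third is in the bass.

C#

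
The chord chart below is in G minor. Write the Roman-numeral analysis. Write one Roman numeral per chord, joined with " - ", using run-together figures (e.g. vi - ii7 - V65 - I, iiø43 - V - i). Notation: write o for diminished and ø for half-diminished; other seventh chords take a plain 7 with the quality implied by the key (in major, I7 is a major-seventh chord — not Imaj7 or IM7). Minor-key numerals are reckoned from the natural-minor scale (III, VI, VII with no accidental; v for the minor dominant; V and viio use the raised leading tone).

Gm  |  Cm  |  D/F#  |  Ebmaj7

i - iv - V6 - VI7

Gm: root G is the tonic; minor triad there is i.
Cm has root C, degree 4 in G minor, so iv.
D/F# has root D, degree 5 in G minor, so V6.
Ebmaj7: major seventh chord on Eb = scale degree 6 → VI7.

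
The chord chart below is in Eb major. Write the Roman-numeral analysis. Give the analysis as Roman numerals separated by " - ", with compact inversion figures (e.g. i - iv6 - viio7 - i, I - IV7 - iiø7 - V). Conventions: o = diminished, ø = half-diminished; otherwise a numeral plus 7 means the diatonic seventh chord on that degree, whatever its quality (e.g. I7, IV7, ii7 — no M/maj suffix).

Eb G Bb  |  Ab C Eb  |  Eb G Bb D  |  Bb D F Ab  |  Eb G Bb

I - IV - I7 - V7 - I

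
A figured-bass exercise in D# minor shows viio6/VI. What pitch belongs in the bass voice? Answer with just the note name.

C#

The applied chord viio6/VI is rooted on A#: A#-C#-E.
The figure 6 means first inversion — the third is in the bass.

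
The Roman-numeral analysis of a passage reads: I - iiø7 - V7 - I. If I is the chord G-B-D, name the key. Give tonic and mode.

The anchor chord is a major triad on G, labeled I.
If G is scale degree 1 and the mode makes that degree carry a major triad, the tonic is G and the mode is major.

G major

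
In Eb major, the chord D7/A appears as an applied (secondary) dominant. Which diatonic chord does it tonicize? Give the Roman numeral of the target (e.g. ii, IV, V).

The chord is a dominant seventh chord on D.
A dominant resolves down a perfect fifth: D → G. In Eb major, G is scale degree 3, i.e. iii.

iii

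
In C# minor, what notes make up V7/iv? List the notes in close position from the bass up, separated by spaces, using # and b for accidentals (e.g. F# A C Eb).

C# E# G# B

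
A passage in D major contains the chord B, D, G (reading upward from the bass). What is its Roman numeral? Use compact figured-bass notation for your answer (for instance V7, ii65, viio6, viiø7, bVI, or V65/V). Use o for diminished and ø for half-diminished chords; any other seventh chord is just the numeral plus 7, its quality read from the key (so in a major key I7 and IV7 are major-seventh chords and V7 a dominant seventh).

IV6

The pitches G-B-D form a major triad rooted on G.
In D major, G is the subdominant; the diatonic major triad there is IV.
With B in the bass the chord is in first inversion, so the figured bass is 6.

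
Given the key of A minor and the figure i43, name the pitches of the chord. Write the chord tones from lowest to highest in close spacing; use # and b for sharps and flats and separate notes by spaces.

E G A C

In A minor, scale degree 1 is A, and the diatonic chord built there is a minor seventh chord.
That chord is spelled A-C-E-G.
The figured bass 43 indicates second inversion, placing the fifth (E) in the bass: E-G-A-C.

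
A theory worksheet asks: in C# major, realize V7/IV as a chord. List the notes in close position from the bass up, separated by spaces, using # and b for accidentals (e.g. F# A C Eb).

C# E# G# B

V7/IV is a secondary dominant — the dominant seventh of IV. IV in C# major is F#, so the applied chord's root is C#, a perfect fifth above.
Building a dominant seventh chord on C# gives C#-E#-G#-B.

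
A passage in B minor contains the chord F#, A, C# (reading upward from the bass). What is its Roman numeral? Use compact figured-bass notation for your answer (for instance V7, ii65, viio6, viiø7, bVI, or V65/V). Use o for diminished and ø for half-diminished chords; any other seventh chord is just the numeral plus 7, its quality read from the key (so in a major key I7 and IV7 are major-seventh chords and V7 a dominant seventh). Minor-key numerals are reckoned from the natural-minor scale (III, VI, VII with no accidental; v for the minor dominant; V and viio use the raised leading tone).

v

The pitches F#-A-C# form a minor triad rooted on F#.
In B minor, F# is the dominant; the diatonic minor triad there is v.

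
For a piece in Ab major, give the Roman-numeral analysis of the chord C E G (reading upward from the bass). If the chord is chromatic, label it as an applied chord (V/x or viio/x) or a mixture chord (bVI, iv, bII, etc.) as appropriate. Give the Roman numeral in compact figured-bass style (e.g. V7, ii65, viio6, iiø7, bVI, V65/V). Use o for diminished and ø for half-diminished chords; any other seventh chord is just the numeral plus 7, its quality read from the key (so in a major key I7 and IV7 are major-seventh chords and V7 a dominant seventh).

Stacked in thirds the chord is C-E-G: a major triad on C.
C is not a diatonic chord root with this quality in Ab major, but it lies a perfect fifth above F (vi), so the chord functions as an applied dominant of vi.

V/vi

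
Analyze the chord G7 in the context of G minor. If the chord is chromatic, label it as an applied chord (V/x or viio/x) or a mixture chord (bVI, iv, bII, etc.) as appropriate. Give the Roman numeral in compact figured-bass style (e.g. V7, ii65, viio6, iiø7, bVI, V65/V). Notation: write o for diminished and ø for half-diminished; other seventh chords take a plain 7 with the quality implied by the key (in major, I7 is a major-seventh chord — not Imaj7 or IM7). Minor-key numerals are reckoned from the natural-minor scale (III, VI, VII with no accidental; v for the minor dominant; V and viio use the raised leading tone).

Stacked in thirds the chord is G-B-D-F: a dominant seventh chord on G.
G is not a diatonic chord root with this quality in G minor, but it lies a perfect fifth above C (iv), so the chord functions as an applied dominant of iv.

V7/iv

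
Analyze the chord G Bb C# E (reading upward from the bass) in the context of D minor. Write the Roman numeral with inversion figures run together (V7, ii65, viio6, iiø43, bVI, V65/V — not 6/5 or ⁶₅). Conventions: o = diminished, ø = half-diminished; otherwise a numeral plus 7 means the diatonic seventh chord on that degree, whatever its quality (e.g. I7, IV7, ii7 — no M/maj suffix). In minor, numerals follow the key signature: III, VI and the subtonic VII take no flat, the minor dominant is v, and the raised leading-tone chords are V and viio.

viio43

Stacked in thirds the chord is C#-E-G-Bb: a fully diminished seventh chord on C#.
C# is scale degree 7 in D minor, and a fully diminished seventh chord on that degree is written viio7.
With G in the bass the chord is in second inversion, so the figured bass is 43.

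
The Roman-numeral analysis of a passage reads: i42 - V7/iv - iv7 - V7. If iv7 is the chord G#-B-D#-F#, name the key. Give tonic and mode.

D# minor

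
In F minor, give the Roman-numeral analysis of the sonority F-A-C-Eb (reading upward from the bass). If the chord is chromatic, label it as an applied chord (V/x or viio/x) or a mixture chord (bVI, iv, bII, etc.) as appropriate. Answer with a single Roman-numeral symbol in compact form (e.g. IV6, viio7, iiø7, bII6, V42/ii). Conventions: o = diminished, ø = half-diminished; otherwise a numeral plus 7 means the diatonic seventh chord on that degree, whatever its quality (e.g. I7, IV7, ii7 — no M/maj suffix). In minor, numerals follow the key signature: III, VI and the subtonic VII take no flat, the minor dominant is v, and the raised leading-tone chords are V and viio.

The pitches F-A-C-Eb form a dominant seventh chord rooted on F.
F is not a diatonic chord root with this quality in F minor, but it lies a perfect fifth above Bb (iv), so the chord functions as an applied dominant of iv.

V7/iv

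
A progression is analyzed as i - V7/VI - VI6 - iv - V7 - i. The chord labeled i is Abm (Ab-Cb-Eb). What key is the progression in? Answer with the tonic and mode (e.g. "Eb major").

Ab minor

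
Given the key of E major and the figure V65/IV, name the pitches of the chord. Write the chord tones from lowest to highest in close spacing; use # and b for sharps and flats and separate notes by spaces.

G# B D E

V65/IV is a secondary dominant — the dominant seventh of IV. IV in E major is A, so the applied chord's root is E, a perfect fifth above.
Building a dominant seventh chord on E gives E-G#-B-D.
With the 65 figure the chord is in first inversion; from the bass G# upward in close position it reads G#-B-D-E.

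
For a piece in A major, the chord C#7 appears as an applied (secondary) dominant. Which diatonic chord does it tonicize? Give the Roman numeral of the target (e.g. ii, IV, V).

vi

The chord is a dominant seventh chord on C#.
A dominant resolves down a perfect fifth: C# → F#. In A major, F# is scale degree 6, i.e. vi.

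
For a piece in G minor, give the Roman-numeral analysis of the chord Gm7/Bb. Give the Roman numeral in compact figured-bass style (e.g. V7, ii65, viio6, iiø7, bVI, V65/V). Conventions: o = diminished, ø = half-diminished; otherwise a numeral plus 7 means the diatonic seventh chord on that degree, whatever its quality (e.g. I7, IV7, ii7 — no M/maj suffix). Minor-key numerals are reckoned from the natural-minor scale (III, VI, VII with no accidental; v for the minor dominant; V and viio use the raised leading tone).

i65

Stacked in thirds the chord is G-Bb-D-F: a minor seventh chord on G.
In G minor, G is the tonic; the diatonic minor seventh chord there is i7.
With Bb in the bass the chord is in first inversion, so the figured bass is 65.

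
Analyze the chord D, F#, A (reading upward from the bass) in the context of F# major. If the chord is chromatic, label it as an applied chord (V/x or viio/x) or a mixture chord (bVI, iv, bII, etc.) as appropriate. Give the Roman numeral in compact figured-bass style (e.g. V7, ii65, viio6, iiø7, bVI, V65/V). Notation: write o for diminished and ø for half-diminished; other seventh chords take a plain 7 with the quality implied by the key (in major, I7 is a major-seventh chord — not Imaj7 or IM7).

bVI

The pitches D-F#-A form a major triad rooted on D.
D is the lowered sixth degree of F# major (diatonic 6 would be D#). This is a major triad on the lowered sixth degree, borrowed from the parallel minor.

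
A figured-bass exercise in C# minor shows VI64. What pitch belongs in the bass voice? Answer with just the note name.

E

VI in C# minor has root A; the chord is A-C#-E.
The figure 64 means second inversion — the fifth is in the bass.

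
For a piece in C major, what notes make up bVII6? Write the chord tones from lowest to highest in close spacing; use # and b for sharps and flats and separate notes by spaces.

D F Bb

bVII6 is a major triad on the lowered seventh degree (the subtonic), borrowed from the parallel minor. In C major that root is Bb.
So the chord is Bb-D-F.
The figured bass 6 indicates first inversion, placing the third (D) in the bass: D-F-Bb.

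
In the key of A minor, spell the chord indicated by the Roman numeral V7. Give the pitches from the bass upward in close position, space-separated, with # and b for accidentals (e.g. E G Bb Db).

In A minor, the fifth degree is E. The dominant is major (leading tone raised), so V is a dominant seventh chord.
That chord is spelled E-G#-B-D.

E G# B D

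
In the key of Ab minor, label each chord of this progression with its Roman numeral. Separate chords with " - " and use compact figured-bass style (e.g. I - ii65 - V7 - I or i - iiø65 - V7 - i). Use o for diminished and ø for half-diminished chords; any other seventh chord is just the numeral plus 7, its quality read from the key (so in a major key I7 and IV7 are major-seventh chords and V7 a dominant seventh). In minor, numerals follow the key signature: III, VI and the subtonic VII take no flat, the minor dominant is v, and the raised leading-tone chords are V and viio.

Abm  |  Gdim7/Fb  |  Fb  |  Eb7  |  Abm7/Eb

Abm: minor triad on Ab = scale degree 1 → i.
Gdim7/Fb: root G is the leading tone; fully diminished seventh chord there is viio42.
Fb has root Fb, degree 6 in Ab minor, so VI.
Eb7: dominant seventh chord on Eb = scale degree 5 → V7.
Abm7/Eb: root Ab is the tonic; minor seventh chord there is i43.

i - viio42 - VI - V7 - i43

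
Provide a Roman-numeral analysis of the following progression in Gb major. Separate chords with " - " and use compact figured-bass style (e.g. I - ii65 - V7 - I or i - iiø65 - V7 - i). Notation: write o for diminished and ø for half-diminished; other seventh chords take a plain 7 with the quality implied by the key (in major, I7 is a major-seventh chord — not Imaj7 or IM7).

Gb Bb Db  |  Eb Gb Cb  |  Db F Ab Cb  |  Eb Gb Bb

Gb-Bb-Db has root Gb, degree 1 in Gb major, so I.
Eb-Gb-Cb: root Cb is the subdominant; major triad there is IV6.
Db-F-Ab-Cb has root Db, degree 5 in Gb major, so V7.
Eb-Gb-Bb: root Eb is the submediant; minor triad there is vi.

I - IV6 - V7 - vi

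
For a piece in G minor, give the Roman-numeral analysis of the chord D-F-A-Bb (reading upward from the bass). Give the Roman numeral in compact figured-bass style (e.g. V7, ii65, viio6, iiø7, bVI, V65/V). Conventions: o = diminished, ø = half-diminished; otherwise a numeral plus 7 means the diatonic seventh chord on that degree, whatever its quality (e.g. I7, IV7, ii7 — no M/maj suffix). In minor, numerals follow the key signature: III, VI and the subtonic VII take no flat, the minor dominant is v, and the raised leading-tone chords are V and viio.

III65

The pitches Bb-D-F-A form a major seventh chord rooted on Bb.
In G minor, Bb is the mediant; the diatonic major seventh chord there is III7.
With D in the bass the chord is in first inversion, so the figured bass is 65.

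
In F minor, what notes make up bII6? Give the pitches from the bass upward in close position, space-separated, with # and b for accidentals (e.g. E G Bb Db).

Bb Db Gb

Scale degree 2 in F minor is G; lowering it a half step gives Gb. bII6 is the Neapolitan sixth — a major triad on the lowered second degree, here in its customary first inversion.
So the chord is Gb-Bb-Db, a major triad.
The figured bass 6 indicates first inversion, placing the third (Bb) in the bass: Bb-Db-Gb.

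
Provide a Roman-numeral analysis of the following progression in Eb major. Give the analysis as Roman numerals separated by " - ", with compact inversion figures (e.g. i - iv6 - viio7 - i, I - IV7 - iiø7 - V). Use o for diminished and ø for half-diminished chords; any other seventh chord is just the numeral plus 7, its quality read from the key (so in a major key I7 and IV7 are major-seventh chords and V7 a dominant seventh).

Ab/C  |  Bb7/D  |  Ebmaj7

Ab/C: root Ab is the subdominant; major triad there is IV6.
Bb7/D: root Bb is the dominant; dominant seventh chord there is V65.
Ebmaj7: root Eb is the tonic; major seventh chord there is I7.

IV6 - V65 - I7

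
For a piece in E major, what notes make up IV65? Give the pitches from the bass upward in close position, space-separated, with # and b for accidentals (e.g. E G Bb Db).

C# E G# A

The numeral's case and figure indicate a major seventh chord. In E major its root, scale degree 4, is A.
Stacking thirds from A gives A-C#-E-G#.
With the 65 figure the chord is in first inversion; from the bass C# upward in close position it reads C#-E-G#-A.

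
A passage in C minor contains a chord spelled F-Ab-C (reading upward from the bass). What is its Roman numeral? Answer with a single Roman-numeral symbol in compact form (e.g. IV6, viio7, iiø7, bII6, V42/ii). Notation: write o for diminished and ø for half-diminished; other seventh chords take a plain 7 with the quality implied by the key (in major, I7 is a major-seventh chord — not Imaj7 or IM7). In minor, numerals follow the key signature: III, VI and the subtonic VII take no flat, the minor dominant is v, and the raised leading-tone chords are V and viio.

iv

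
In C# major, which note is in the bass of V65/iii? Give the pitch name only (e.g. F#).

D##

The applied chord V65/iii is rooted on B#: B#-D##-F##-A#.
The figure 65 means first inversion — the third is in the bass.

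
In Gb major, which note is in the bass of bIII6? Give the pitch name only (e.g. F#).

Db

bIII in Gb major has root Bbb; the chord is Bbb-Db-Fb.
The figure 6 means first inversion — the third is in the bass.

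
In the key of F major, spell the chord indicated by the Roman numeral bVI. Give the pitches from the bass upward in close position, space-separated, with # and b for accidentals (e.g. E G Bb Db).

Db F Ab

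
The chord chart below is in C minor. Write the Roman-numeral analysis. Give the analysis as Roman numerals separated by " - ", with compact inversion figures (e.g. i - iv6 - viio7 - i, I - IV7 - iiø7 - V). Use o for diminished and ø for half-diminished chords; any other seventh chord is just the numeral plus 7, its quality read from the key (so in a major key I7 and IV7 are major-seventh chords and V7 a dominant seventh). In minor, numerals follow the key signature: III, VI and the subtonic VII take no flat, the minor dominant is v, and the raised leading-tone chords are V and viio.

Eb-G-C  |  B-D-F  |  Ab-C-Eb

i6 - viio - VI

Eb-G-C: minor triad on C = scale degree 1 → i6.
B-D-F: diminished triad on B = scale degree 7 → viio.
Ab-C-Eb has root Ab, degree 6 in C minor, so VI.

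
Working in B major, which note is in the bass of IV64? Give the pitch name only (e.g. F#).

IV in B major has root E; the chord is E-G#-B.
The figure 64 means second inversion — the fifth is in the bass.

B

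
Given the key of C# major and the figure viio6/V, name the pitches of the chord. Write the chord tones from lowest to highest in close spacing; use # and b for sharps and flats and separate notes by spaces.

viio6/V is a secondary leading-tone chord. The target V is G# in C# major; the applied chord is rooted a semitone below, on F##.
Building a diminished triad on F## gives F##-A#-C#.
The figured bass 6 indicates first inversion, placing the third (A#) in the bass: A#-C#-F##.

A# C# F##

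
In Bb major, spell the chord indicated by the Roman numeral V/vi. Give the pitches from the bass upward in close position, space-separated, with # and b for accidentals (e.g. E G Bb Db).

D F# A

V/vi is a secondary dominant — the dominant triad of vi. vi in Bb major is G, so the applied chord's root is D, a perfect fifth above.
Building a major triad on D gives D-F#-A.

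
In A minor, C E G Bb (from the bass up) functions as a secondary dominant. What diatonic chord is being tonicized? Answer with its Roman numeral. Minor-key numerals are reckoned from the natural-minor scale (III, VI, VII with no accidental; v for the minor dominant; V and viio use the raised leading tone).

The chord is a dominant seventh chord on C.
A dominant resolves down a perfect fifth: C → F. In A minor, F is scale degree 6, i.e. VI.

VI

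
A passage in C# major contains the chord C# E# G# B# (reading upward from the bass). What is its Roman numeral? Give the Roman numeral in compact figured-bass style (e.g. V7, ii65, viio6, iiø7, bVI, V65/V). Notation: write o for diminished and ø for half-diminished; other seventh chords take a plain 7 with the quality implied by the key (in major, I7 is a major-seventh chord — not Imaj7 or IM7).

The pitches C#-E#-G#-B# form a major seventh chord rooted on C#.
In C# major, C# is the tonic; the diatonic major seventh chord there is I7.

I7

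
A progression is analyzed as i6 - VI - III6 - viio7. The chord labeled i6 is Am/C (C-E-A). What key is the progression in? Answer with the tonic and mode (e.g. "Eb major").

A minor

The anchor chord is a minor triad on A, labeled i6.
If A is scale degree 1 and the mode makes that degree carry a minor triad, the tonic is A and the mode is minor.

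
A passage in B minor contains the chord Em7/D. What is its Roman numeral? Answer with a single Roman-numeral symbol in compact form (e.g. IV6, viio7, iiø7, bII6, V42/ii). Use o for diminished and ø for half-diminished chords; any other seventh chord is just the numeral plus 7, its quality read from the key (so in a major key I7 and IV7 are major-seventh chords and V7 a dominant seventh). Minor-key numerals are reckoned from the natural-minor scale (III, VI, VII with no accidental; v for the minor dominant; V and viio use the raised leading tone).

iv42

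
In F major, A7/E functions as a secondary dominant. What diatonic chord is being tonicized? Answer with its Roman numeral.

The chord is a dominant seventh chord on A.
A dominant resolves down a perfect fifth: A → D. In F major, D is scale degree 6, i.e. vi.

vi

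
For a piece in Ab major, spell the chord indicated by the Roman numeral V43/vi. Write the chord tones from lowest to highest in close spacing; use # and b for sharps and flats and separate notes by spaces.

V43/vi is a secondary dominant — the dominant seventh of vi. vi in Ab major is F, so the applied chord's root is C, a perfect fifth above.
Building a dominant seventh chord on C gives C-E-G-Bb.
With the 43 figure the chord is in second inversion; from the bass G upward in close position it reads G-Bb-C-E.

G Bb C E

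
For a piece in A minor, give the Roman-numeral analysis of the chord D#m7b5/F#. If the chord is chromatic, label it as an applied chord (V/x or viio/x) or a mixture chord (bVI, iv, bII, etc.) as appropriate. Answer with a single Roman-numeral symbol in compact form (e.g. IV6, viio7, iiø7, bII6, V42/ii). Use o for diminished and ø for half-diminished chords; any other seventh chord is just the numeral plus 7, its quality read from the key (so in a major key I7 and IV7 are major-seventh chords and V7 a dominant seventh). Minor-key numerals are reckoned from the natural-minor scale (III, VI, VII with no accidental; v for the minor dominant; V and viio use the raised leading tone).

The pitches D#-F#-A-C# form a half-diminished seventh chord rooted on D#.
D# sits a half step below E (V in A minor); a diminished chord there is the applied leading-tone chord of V.
With F# in the bass the chord is in first inversion, so the figured bass is 65.

viiø65/V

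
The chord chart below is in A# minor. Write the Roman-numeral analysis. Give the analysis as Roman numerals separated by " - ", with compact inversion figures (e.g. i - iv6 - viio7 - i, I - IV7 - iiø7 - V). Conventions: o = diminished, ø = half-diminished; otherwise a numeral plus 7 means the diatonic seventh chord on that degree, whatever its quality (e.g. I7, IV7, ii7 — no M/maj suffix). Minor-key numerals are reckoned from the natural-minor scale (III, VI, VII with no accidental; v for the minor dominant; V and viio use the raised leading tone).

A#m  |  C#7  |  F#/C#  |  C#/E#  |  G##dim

A#m: minor triad on A# = scale degree 1 → i.
C#7: chromatic; C# is V of VI, so V7/VI.
F#/C#: major triad on F# = scale degree 6 → VI64.
C#/E# has root C#, degree 3 in A# minor, so III6.
G##dim has root G##, degree 7 in A# minor, so viio.

i - V7/VI - VI64 - III6 - viio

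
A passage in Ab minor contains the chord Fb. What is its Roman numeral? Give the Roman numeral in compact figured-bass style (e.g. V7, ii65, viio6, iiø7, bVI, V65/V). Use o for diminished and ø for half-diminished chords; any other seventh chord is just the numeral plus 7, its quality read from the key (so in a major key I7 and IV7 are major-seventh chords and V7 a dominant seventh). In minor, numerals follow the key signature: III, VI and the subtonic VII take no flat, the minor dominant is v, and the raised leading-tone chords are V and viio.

Stacked in thirds the chord is Fb-Ab-Cb: a major triad on Fb.
In Ab minor, Fb is the submediant; the diatonic major triad there is VI.

VI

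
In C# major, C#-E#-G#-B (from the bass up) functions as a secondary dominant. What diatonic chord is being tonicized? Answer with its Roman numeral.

IV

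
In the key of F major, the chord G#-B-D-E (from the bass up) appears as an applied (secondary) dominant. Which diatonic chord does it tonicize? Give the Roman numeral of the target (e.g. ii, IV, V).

iii

The chord is a dominant seventh chord on E.
A dominant resolves down a perfect fifth: E → A. In F major, A is scale degree 3, i.e. iii.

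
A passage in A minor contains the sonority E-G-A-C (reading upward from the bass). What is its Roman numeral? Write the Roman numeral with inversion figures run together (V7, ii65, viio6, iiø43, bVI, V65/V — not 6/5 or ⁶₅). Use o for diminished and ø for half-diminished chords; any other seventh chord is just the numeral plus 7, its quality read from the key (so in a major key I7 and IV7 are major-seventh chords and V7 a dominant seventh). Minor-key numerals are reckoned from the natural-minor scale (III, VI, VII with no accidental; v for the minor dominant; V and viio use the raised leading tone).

i43

The pitches A-C-E-G form a minor seventh chord rooted on A.
In A minor, A is the tonic; the diatonic minor seventh chord there is i7.
With E in the bass the chord is in second inversion, so the figured bass is 43.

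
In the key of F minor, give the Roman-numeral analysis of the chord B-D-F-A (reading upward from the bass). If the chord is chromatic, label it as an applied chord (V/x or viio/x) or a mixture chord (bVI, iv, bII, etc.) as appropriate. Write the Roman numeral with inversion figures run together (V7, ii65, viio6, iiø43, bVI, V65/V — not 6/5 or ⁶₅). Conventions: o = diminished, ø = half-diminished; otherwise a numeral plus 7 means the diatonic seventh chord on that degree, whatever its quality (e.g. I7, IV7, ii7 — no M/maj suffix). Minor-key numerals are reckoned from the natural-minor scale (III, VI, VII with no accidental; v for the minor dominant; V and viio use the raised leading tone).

viiø7/V

The pitches B-D-F-A form a half-diminished seventh chord rooted on B.
B sits a half step below C (V in F minor); a diminished chord there is the applied leading-tone chord of V.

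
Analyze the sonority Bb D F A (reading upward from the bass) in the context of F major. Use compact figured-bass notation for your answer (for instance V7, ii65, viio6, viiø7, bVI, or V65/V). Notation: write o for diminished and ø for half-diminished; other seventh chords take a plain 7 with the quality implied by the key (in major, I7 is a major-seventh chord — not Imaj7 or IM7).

IV7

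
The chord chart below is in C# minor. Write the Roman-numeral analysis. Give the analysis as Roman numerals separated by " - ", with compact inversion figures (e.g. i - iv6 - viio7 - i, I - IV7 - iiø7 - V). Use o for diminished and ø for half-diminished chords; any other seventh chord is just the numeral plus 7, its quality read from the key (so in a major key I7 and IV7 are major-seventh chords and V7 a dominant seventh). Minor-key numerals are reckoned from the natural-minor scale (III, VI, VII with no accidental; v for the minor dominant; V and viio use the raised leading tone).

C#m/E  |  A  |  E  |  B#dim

i6 - VI - III - viio

C#m/E has root C#, degree 1 in C# minor, so i6.
A has root A, degree 6 in C# minor, so VI.
E has root E, degree 3 in C# minor, so III.
B#dim: root B# is the leading tone; diminished triad there is viio.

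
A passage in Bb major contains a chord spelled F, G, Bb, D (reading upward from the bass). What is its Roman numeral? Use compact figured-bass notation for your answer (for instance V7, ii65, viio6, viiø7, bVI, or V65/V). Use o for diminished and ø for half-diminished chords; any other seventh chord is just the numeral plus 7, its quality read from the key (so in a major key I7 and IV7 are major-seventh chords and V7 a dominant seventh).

vi42

Stacked in thirds the chord is G-Bb-D-F: a minor seventh chord on G.
In Bb major, G is the submediant; the diatonic minor seventh chord there is vi7.
With F in the bass the chord is in third inversion, so the figured bass is 42.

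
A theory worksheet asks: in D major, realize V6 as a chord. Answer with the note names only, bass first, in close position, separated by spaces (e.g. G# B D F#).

C# E A

In D major, scale degree 5 is A, and the diatonic chord built there is a major triad.
That chord is spelled A-C#-E.
The figured bass 6 indicates first inversion, placing the third (C#) in the bass: C#-E-A.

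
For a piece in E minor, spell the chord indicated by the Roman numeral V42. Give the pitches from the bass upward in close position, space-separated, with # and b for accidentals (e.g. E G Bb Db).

A B D# F#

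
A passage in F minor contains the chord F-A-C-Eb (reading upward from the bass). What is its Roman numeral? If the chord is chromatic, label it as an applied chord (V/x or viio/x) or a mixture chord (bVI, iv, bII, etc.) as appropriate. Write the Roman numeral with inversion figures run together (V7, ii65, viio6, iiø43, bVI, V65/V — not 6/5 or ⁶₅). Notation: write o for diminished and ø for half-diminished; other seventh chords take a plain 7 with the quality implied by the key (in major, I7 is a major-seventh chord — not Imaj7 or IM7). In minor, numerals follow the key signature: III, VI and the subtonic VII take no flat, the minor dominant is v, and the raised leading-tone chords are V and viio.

V7/iv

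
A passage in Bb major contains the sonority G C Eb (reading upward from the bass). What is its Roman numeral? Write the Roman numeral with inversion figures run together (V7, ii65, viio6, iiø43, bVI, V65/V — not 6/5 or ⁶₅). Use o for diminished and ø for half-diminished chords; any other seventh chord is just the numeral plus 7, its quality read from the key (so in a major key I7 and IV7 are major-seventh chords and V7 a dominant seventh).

ii64

Stacked in thirds the chord is C-Eb-G: a minor triad on C.
C is scale degree 2 in Bb major, and a minor triad on that degree is written ii.
With G in the bass the chord is in second inversion, so the figured bass is 64.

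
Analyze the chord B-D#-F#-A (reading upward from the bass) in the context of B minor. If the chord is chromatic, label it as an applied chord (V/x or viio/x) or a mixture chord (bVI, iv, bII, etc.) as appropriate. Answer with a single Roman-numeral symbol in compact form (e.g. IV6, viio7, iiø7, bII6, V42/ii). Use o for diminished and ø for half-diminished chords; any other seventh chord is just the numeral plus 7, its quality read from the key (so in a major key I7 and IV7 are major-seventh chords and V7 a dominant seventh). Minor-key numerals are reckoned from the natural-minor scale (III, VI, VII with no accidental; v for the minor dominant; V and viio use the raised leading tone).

V7/iv

Stacked in thirds the chord is B-D#-F#-A: a dominant seventh chord on B.
B is not a diatonic chord root with this quality in B minor, but it lies a perfect fifth above E (iv), so the chord functions as an applied dominant of iv.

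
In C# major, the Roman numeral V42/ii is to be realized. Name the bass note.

The applied chord V42/ii is rooted on A#: A#-C##-E#-G#.
The figure 42 means third inversion — the seventh is in the bass.

G#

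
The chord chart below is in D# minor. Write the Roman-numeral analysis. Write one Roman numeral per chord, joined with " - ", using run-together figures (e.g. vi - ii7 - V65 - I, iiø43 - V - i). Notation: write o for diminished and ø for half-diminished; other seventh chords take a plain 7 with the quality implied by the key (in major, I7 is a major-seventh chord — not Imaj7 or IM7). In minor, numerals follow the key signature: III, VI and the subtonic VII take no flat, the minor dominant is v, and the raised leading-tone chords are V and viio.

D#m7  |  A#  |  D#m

D#m7: root D# is the tonic; minor seventh chord there is i7.
A#: root A# is the dominant; major triad there is V.
D#m has root D#, degree 1 in D# minor, so i.

i7 - V - i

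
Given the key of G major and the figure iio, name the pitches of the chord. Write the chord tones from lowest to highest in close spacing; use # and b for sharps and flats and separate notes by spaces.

Scale degree 2 in G major is A; here the chord built on it is altered to a diminished triad. iio is the diminished supertonic triad, borrowed from the parallel minor.
So the chord is A-C-Eb.

A C Eb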